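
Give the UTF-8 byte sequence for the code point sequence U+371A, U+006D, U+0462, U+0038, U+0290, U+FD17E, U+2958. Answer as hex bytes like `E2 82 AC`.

E3 9C 9A 6D D1 A2 38 CA 90 F3 BD 85 BE E2 A5 98

U+371A: 3-byte form → E3 9C 9A.
U+006D: 1-byte form → 6D.
U+0462: 2-byte form → D1 A2.
U+0038: 1-byte form → 38.
U+0290: 2-byte form → CA 90.
U+FD17E: 4-byte form → F3 BD 85 BE.
U+2958: 3-byte form → E2 A5 98.
Concatenated (16 bytes): E3 9C 9A 6D D1 A2 38 CA 90 F3 BD 85 BE E2 A5 98.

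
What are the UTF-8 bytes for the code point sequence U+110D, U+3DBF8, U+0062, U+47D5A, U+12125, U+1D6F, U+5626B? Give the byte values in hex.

U+110D: 3-byte form → E1 84 8D.
U+3DBF8: 4-byte form → F0 BD AF B8.
U+0062: 1-byte form → 62.
U+47D5A: 4-byte form → F1 87 B5 9A.
U+12125: 4-byte form → F0 92 84 A5.
U+1D6F: 3-byte form → E1 B5 AF.
U+5626B: 4-byte form → F1 96 89 AB.
Concatenated (23 bytes): E1 84 8D F0 BD AF B8 62 F1 87 B5 9A F0 92 84 A5 E1 B5 AF F1 96 89 AB.

E1 84 8D F0 BD AF B8 62 F1 87 B5 9A F0 92 84 A5 E1 B5 AF F1 96 89 AB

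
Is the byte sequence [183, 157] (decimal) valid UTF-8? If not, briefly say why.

invalid (continuation byte with no leading byte)

Byte 0xB7 = 10110111 has the form 10xxxxxx — a continuation byte — but there is no preceding leading byte.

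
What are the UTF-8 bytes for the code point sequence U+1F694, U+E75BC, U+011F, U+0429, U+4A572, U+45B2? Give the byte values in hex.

F0 9F 9A 94 F3 A7 96 BC C4 9F D0 A9 F1 8A 95 B2 E4 96 B2

U+1F694: 4-byte form → F0 9F 9A 94.
U+E75BC: 4-byte form → F3 A7 96 BC.
U+011F: 2-byte form → C4 9F.
U+0429: 2-byte form → D0 A9.
U+4A572: 4-byte form → F1 8A 95 B2.
U+45B2: 3-byte form → E4 96 B2.
Concatenated (19 bytes): F0 9F 9A 94 F3 A7 96 BC C4 9F D0 A9 F1 8A 95 B2 E4 96 B2.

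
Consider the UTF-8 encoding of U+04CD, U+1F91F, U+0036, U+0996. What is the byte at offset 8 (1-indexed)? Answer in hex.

1-indexed offset 8 is 0-indexed offset 7.
U+04CD → 2-byte form D3 8D at offsets 0–1.
U+1F91F → 4-byte form F0 9F A4 9F at offsets 2–5.
U+0036 → 1-byte form 36 at offsets 6–6.
U+0996 → 3-byte form E0 A6 96 at offsets 7–9.
Offset 7 falls in char 4's range; it's byte 1 of E0 A6 96 = 0xE0.

0xE0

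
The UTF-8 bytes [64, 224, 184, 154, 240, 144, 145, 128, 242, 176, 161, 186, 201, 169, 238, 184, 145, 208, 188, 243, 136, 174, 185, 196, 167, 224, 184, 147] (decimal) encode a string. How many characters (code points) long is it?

10

Byte at offset 0: 0x40 = 01000000 → 1-byte char (#1). Advance 1.
Byte at offset 1: 0xE0 = 11100000 → 3-byte char (#2). Advance 3.
Byte at offset 4: 0xF0 = 11110000 → 4-byte char (#3). Advance 4.
Byte at offset 8: 0xF2 = 11110010 → 4-byte char (#4). Advance 4.
Byte at offset 12: 0xC9 = 11001001 → 2-byte char (#5). Advance 2.
Byte at offset 14: 0xEE = 11101110 → 3-byte char (#6). Advance 3.
Byte at offset 17: 0xD0 = 11010000 → 2-byte char (#7). Advance 2.
Byte at offset 19: 0xF3 = 11110011 → 4-byte char (#8). Advance 4.
Byte at offset 23: 0xC4 = 11000100 → 2-byte char (#9). Advance 2.
Byte at offset 25: 0xE0 = 11100000 → 3-byte char (#10). Advance 3.
Reached end at offset 28 after 10 code points.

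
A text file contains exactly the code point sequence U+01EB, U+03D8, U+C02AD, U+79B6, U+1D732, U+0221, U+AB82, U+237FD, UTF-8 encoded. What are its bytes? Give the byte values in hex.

U+01EB: 2-byte form → C7 AB.
U+03D8: 2-byte form → CF 98.
U+C02AD: 4-byte form → F3 80 8A AD.
U+79B6: 3-byte form → E7 A6 B6.
U+1D732: 4-byte form → F0 9D 9C B2.
U+0221: 2-byte form → C8 A1.
U+AB82: 3-byte form → EA AE 82.
U+237FD: 4-byte form → F0 A3 9F BD.
Concatenated (24 bytes): C7 AB CF 98 F3 80 8A AD E7 A6 B6 F0 9D 9C B2 C8 A1 EA AE 82 F0 A3 9F BD.

C7 AB CF 98 F3 80 8A AD E7 A6 B6 F0 9D 9C B2 C8 A1 EA AE 82 F0 A3 9F BD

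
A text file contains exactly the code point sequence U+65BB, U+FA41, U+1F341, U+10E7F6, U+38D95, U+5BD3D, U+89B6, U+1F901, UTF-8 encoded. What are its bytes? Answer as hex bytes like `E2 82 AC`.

E6 96 BB EF A9 81 F0 9F 8D 81 F4 8E 9F B6 F0 B8 B6 95 F1 9B B4 BD E8 A6 B6 F0 9F A4 81

U+65BB: 3-byte form → E6 96 BB.
U+FA41: 3-byte form → EF A9 81.
U+1F341: 4-byte form → F0 9F 8D 81.
U+10E7F6: 4-byte form → F4 8E 9F B6.
U+38D95: 4-byte form → F0 B8 B6 95.
U+5BD3D: 4-byte form → F1 9B B4 BD.
U+89B6: 3-byte form → E8 A6 B6.
U+1F901: 4-byte form → F0 9F A4 81.
Concatenated (29 bytes): E6 96 BB EF A9 81 F0 9F 8D 81 F4 8E 9F B6 F0 B8 B6 95 F1 9B B4 BD E8 A6 B6 F0 9F A4 81.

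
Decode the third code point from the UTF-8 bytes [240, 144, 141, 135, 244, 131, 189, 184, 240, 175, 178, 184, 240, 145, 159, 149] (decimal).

U+2FCB8

Offset 0: leading byte 0xF0 = 11110000 → 4-byte char #1 = F0 90 8D 87.
Offset 4: leading byte 0xF4 = 11110100 → 4-byte char #2 = F4 83 BD B8.
Offset 8: leading byte 0xF0 = 11110000 → 4-byte char #3 = F0 AF B2 B8.
Leading byte 0xF0 = 11110000 matches 11110xxx → 4-byte sequence.
Byte 1: 0xF0 = 11110000, payload 000 (3 bits).
Byte 2: 0xAF = 10101111 (10xxxxxx ✓), payload 101111.
Byte 3: 0xB2 = 10110010 (10xxxxxx ✓), payload 110010.
Byte 4: 0xB8 = 10111000 (10xxxxxx ✓), payload 111000.
Concatenate: 000101111110010111000 = 0x2FCB8 (21 bits → U+2FCB8).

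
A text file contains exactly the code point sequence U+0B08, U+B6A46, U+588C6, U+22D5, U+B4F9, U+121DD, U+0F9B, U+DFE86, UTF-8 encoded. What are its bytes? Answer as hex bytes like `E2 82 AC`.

U+0B08: 3-byte form → E0 AC 88.
U+B6A46: 4-byte form → F2 B6 A9 86.
U+588C6: 4-byte form → F1 98 A3 86.
U+22D5: 3-byte form → E2 8B 95.
U+B4F9: 3-byte form → EB 93 B9.
U+121DD: 4-byte form → F0 92 87 9D.
U+0F9B: 3-byte form → E0 BE 9B.
U+DFE86: 4-byte form → F3 9F BA 86.
Concatenated (28 bytes): E0 AC 88 F2 B6 A9 86 F1 98 A3 86 E2 8B 95 EB 93 B9 F0 92 87 9D E0 BE 9B F3 9F BA 86.

E0 AC 88 F2 B6 A9 86 F1 98 A3 86 E2 8B 95 EB 93 B9 F0 92 87 9D E0 BE 9B F3 9F BA 86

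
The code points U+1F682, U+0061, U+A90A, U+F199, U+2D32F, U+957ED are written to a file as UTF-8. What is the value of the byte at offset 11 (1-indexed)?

1-indexed offset 11 is 0-indexed offset 10.
U+1F682 → 4-byte form F0 9F 9A 82 at offsets 0–3.
U+0061 → 1-byte form 61 at offsets 4–4.
U+A90A → 3-byte form EA A4 8A at offsets 5–7.
U+F199 → 3-byte form EF 86 99 at offsets 8–10.
Offset 10 falls in char 4's range; it's byte 3 of EF 86 99 = 0x99.

0x99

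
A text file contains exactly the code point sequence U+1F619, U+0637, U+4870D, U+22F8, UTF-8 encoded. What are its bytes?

F0 9F 98 99 D8 B7 F1 88 9C 8D E2 8B B8

U+1F619: 4-byte form → F0 9F 98 99.
U+0637: 2-byte form → D8 B7.
U+4870D: 4-byte form → F1 88 9C 8D.
U+22F8: 3-byte form → E2 8B B8.
Concatenated (13 bytes): F0 9F 98 99 D8 B7 F1 88 9C 8D E2 8B B8.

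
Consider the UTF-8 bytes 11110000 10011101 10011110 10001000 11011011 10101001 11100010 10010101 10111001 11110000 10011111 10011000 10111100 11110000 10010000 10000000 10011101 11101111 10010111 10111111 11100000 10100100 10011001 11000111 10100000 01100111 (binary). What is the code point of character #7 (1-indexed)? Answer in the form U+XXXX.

U+0919

Offset 0: leading byte 0xF0 = 11110000 → 4-byte char #1 = F0 9D 9E 88.
Offset 4: leading byte 0xDB = 11011011 → 2-byte char #2 = DB A9.
Offset 6: leading byte 0xE2 = 11100010 → 3-byte char #3 = E2 95 B9.
Offset 9: leading byte 0xF0 = 11110000 → 4-byte char #4 = F0 9F 98 BC.
Offset 13: leading byte 0xF0 = 11110000 → 4-byte char #5 = F0 90 80 9D.
Offset 17: leading byte 0xEF = 11101111 → 3-byte char #6 = EF 97 BF.
Offset 20: leading byte 0xE0 = 11100000 → 3-byte char #7 = E0 A4 99.
Leading byte 0xE0 = 11100000 matches 1110xxxx → 3-byte sequence.
Byte 1: 0xE0 = 11100000, payload 0000 (4 bits).
Byte 2: 0xA4 = 10100100 (10xxxxxx ✓), payload 100100.
Byte 3: 0x99 = 10011001 (10xxxxxx ✓), payload 011001.
Concatenate: 0000100100011001 = 0x919 (16 bits → U+0919).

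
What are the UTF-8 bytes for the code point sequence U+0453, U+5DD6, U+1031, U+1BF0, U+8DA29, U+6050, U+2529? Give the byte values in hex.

U+0453: 2-byte form → D1 93.
U+5DD6: 3-byte form → E5 B7 96.
U+1031: 3-byte form → E1 80 B1.
U+1BF0: 3-byte form → E1 AF B0.
U+8DA29: 4-byte form → F2 8D A8 A9.
U+6050: 3-byte form → E6 81 90.
U+2529: 3-byte form → E2 94 A9.
Concatenated (21 bytes): D1 93 E5 B7 96 E1 80 B1 E1 AF B0 F2 8D A8 A9 E6 81 90 E2 94 A9.

D1 93 E5 B7 96 E1 80 B1 E1 AF B0 F2 8D A8 A9 E6 81 90 E2 94 A9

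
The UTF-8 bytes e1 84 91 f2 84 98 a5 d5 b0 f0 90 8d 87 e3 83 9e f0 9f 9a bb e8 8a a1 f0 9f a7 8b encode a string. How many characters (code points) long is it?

Byte at offset 0: 0xE1 = 11100001 → 3-byte char (#1). Advance 3.
Byte at offset 3: 0xF2 = 11110010 → 4-byte char (#2). Advance 4.
Byte at offset 7: 0xD5 = 11010101 → 2-byte char (#3). Advance 2.
Byte at offset 9: 0xF0 = 11110000 → 4-byte char (#4). Advance 4.
Byte at offset 13: 0xE3 = 11100011 → 3-byte char (#5). Advance 3.
Byte at offset 16: 0xF0 = 11110000 → 4-byte char (#6). Advance 4.
Byte at offset 20: 0xE8 = 11101000 → 3-byte char (#7). Advance 3.
Byte at offset 23: 0xF0 = 11110000 → 4-byte char (#8). Advance 4.
Reached end at offset 27 after 8 code points.

8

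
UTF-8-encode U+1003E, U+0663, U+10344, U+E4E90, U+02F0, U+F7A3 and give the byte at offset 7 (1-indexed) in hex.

0xF0

1-indexed offset 7 is 0-indexed offset 6.
U+1003E → 4-byte form F0 90 80 BE at offsets 0–3.
U+0663 → 2-byte form D9 A3 at offsets 4–5.
U+10344 → 4-byte form F0 90 8D 84 at offsets 6–9.
Offset 6 falls in char 3's range; it's byte 1 of F0 90 8D 84 = 0xF0.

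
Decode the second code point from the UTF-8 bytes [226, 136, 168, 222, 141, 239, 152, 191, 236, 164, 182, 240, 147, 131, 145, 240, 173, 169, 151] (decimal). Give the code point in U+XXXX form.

Offset 0: leading byte 0xE2 = 11100010 → 3-byte char #1 = E2 88 A8.
Offset 3: leading byte 0xDE = 11011110 → 2-byte char #2 = DE 8D.
Leading byte 0xDE = 11011110 matches 110xxxxx → 2-byte sequence.
Byte 1: 0xDE = 11011110, payload 11110 (5 bits).
Byte 2: 0x8D = 10001101 (10xxxxxx ✓), payload 001101.
Concatenate: 11110001101 = 0x78D (11 bits → U+078D).

U+078D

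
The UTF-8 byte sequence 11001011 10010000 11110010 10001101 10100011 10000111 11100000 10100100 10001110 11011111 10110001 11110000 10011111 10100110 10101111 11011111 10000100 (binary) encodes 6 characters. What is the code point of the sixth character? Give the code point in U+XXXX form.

U+07C4

Offset 0: leading byte 0xCB = 11001011 → 2-byte char #1 = CB 90.
Offset 2: leading byte 0xF2 = 11110010 → 4-byte char #2 = F2 8D A3 87.
Offset 6: leading byte 0xE0 = 11100000 → 3-byte char #3 = E0 A4 8E.
Offset 9: leading byte 0xDF = 11011111 → 2-byte char #4 = DF B1.
Offset 11: leading byte 0xF0 = 11110000 → 4-byte char #5 = F0 9F A6 AF.
Offset 15: leading byte 0xDF = 11011111 → 2-byte char #6 = DF 84.
Leading byte 0xDF = 11011111 matches 110xxxxx → 2-byte sequence.
Byte 1: 0xDF = 11011111, payload 11111 (5 bits).
Byte 2: 0x84 = 10000100 (10xxxxxx ✓), payload 000100.
Concatenate: 11111000100 = 0x7C4 (11 bits → U+07C4).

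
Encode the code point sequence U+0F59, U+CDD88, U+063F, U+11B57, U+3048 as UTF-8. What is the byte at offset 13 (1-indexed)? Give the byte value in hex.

0x97

1-indexed offset 13 is 0-indexed offset 12.
U+0F59 → 3-byte form E0 BD 99 at offsets 0–2.
U+CDD88 → 4-byte form F3 8D B6 88 at offsets 3–6.
U+063F → 2-byte form D8 BF at offsets 7–8.
U+11B57 → 4-byte form F0 91 AD 97 at offsets 9–12.
Offset 12 falls in char 4's range; it's byte 4 of F0 91 AD 97 = 0x97.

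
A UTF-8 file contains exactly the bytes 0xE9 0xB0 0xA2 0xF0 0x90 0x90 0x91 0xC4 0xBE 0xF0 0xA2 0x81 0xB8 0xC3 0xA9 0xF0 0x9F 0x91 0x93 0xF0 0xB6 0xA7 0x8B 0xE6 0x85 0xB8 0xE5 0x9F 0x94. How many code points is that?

9

Byte at offset 0: 0xE9 = 11101001 → 3-byte char (#1). Advance 3.
Byte at offset 3: 0xF0 = 11110000 → 4-byte char (#2). Advance 4.
Byte at offset 7: 0xC4 = 11000100 → 2-byte char (#3). Advance 2.
Byte at offset 9: 0xF0 = 11110000 → 4-byte char (#4). Advance 4.
Byte at offset 13: 0xC3 = 11000011 → 2-byte char (#5). Advance 2.
Byte at offset 15: 0xF0 = 11110000 → 4-byte char (#6). Advance 4.
Byte at offset 19: 0xF0 = 11110000 → 4-byte char (#7). Advance 4.
Byte at offset 23: 0xE6 = 11100110 → 3-byte char (#8). Advance 3.
Byte at offset 26: 0xE5 = 11100101 → 3-byte char (#9). Advance 3.
Reached end at offset 29 after 9 code points.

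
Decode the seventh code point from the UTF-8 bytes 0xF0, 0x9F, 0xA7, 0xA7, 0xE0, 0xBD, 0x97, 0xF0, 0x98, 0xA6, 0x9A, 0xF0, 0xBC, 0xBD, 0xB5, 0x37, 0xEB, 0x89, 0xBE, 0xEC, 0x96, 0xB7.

Offset 0: leading byte 0xF0 = 11110000 → 4-byte char #1 = F0 9F A7 A7.
Offset 4: leading byte 0xE0 = 11100000 → 3-byte char #2 = E0 BD 97.
Offset 7: leading byte 0xF0 = 11110000 → 4-byte char #3 = F0 98 A6 9A.
Offset 11: leading byte 0xF0 = 11110000 → 4-byte char #4 = F0 BC BD B5.
Offset 15: leading byte 0x37 = 00110111 → 1-byte char #5 = 37.
Offset 16: leading byte 0xEB = 11101011 → 3-byte char #6 = EB 89 BE.
Offset 19: leading byte 0xEC = 11101100 → 3-byte char #7 = EC 96 B7.
Leading byte 0xEC = 11101100 matches 1110xxxx → 3-byte sequence.
Byte 1: 0xEC = 11101100, payload 1100 (4 bits).
Byte 2: 0x96 = 10010110 (10xxxxxx ✓), payload 010110.
Byte 3: 0xB7 = 10110111 (10xxxxxx ✓), payload 110111.
Concatenate: 1100010110110111 = 0xC5B7 (16 bits → U+C5B7).

U+C5B7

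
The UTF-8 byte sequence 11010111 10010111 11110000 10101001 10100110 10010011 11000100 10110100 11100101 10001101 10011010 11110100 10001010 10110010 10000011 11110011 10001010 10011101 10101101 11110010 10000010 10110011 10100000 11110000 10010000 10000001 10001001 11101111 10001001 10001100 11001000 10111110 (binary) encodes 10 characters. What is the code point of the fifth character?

U+10AC83

Offset 0: leading byte 0xD7 = 11010111 → 2-byte char #1 = D7 97.
Offset 2: leading byte 0xF0 = 11110000 → 4-byte char #2 = F0 A9 A6 93.
Offset 6: leading byte 0xC4 = 11000100 → 2-byte char #3 = C4 B4.
Offset 8: leading byte 0xE5 = 11100101 → 3-byte char #4 = E5 8D 9A.
Offset 11: leading byte 0xF4 = 11110100 → 4-byte char #5 = F4 8A B2 83.
Leading byte 0xF4 = 11110100 matches 11110xxx → 4-byte sequence.
Byte 1: 0xF4 = 11110100, payload 100 (3 bits).
Byte 2: 0x8A = 10001010 (10xxxxxx ✓), payload 001010.
Byte 3: 0xB2 = 10110010 (10xxxxxx ✓), payload 110010.
Byte 4: 0x83 = 10000011 (10xxxxxx ✓), payload 000011.
Concatenate: 100001010110010000011 = 0x10AC83 (21 bits → U+10AC83).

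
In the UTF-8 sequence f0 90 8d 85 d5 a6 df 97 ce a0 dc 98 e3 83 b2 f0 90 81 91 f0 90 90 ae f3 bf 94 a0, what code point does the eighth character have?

Offset 0: leading byte 0xF0 = 11110000 → 4-byte char #1 = F0 90 8D 85.
Offset 4: leading byte 0xD5 = 11010101 → 2-byte char #2 = D5 A6.
Offset 6: leading byte 0xDF = 11011111 → 2-byte char #3 = DF 97.
Offset 8: leading byte 0xCE = 11001110 → 2-byte char #4 = CE A0.
Offset 10: leading byte 0xDC = 11011100 → 2-byte char #5 = DC 98.
Offset 12: leading byte 0xE3 = 11100011 → 3-byte char #6 = E3 83 B2.
Offset 15: leading byte 0xF0 = 11110000 → 4-byte char #7 = F0 90 81 91.
Offset 19: leading byte 0xF0 = 11110000 → 4-byte char #8 = F0 90 90 AE.
Leading byte 0xF0 = 11110000 matches 11110xxx → 4-byte sequence.
Byte 1: 0xF0 = 11110000, payload 000 (3 bits).
Byte 2: 0x90 = 10010000 (10xxxxxx ✓), payload 010000.
Byte 3: 0x90 = 10010000 (10xxxxxx ✓), payload 010000.
Byte 4: 0xAE = 10101110 (10xxxxxx ✓), payload 101110.
Concatenate: 000010000010000101110 = 0x1042E (21 bits → U+1042E).

U+1042E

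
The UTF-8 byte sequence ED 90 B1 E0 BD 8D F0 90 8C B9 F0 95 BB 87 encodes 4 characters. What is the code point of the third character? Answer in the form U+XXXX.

Offset 0: leading byte 0xED = 11101101 → 3-byte char #1 = ED 90 B1.
Offset 3: leading byte 0xE0 = 11100000 → 3-byte char #2 = E0 BD 8D.
Offset 6: leading byte 0xF0 = 11110000 → 4-byte char #3 = F0 90 8C B9.
Leading byte 0xF0 = 11110000 matches 11110xxx → 4-byte sequence.
Byte 1: 0xF0 = 11110000, payload 000 (3 bits).
Byte 2: 0x90 = 10010000 (10xxxxxx ✓), payload 010000.
Byte 3: 0x8C = 10001100 (10xxxxxx ✓), payload 001100.
Byte 4: 0xB9 = 10111001 (10xxxxxx ✓), payload 111001.
Concatenate: 000010000001100111001 = 0x10339 (21 bits → U+10339).

U+10339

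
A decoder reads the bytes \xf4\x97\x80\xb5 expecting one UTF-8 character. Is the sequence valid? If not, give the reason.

invalid (encodes a value above U+10FFFF)

Leading byte 0xF4 = 11110100 → 4-byte form.
Payload = 0x117035, which exceeds U+10FFFF, the maximum Unicode code point. (Leading bytes F5–FF, or F4 followed by ≥ 0x90, are invalid.)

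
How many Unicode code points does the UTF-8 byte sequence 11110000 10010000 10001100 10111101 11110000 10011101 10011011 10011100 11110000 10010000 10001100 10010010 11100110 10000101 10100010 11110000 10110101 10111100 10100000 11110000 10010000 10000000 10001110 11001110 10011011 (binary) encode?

7

Byte at offset 0: 0xF0 = 11110000 → 4-byte char (#1). Advance 4.
Byte at offset 4: 0xF0 = 11110000 → 4-byte char (#2). Advance 4.
Byte at offset 8: 0xF0 = 11110000 → 4-byte char (#3). Advance 4.
Byte at offset 12: 0xE6 = 11100110 → 3-byte char (#4). Advance 3.
Byte at offset 15: 0xF0 = 11110000 → 4-byte char (#5). Advance 4.
Byte at offset 19: 0xF0 = 11110000 → 4-byte char (#6). Advance 4.
Byte at offset 23: 0xCE = 11001110 → 2-byte char (#7). Advance 2.
Reached end at offset 25 after 7 code points.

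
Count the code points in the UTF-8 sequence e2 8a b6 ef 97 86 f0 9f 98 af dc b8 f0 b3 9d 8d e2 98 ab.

6

Byte at offset 0: 0xE2 = 11100010 → 3-byte char (#1). Advance 3.
Byte at offset 3: 0xEF = 11101111 → 3-byte char (#2). Advance 3.
Byte at offset 6: 0xF0 = 11110000 → 4-byte char (#3). Advance 4.
Byte at offset 10: 0xDC = 11011100 → 2-byte char (#4). Advance 2.
Byte at offset 12: 0xF0 = 11110000 → 4-byte char (#5). Advance 4.
Byte at offset 16: 0xE2 = 11100010 → 3-byte char (#6). Advance 3.
Reached end at offset 19 after 6 code points.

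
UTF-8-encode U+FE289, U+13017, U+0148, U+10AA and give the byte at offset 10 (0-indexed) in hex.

0xE1

U+FE289 → 4-byte form F3 BE 8A 89 at offsets 0–3.
U+13017 → 4-byte form F0 93 80 97 at offsets 4–7.
U+0148 → 2-byte form C5 88 at offsets 8–9.
U+10AA → 3-byte form E1 82 AA at offsets 10–12.
Offset 10 falls in char 4's range; it's byte 1 of E1 82 AA = 0xE1.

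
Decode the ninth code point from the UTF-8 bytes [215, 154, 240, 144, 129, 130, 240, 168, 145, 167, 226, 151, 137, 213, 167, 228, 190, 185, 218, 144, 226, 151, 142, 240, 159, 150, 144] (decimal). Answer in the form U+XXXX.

Offset 0: leading byte 0xD7 = 11010111 → 2-byte char #1 = D7 9A.
Offset 2: leading byte 0xF0 = 11110000 → 4-byte char #2 = F0 90 81 82.
Offset 6: leading byte 0xF0 = 11110000 → 4-byte char #3 = F0 A8 91 A7.
Offset 10: leading byte 0xE2 = 11100010 → 3-byte char #4 = E2 97 89.
Offset 13: leading byte 0xD5 = 11010101 → 2-byte char #5 = D5 A7.
Offset 15: leading byte 0xE4 = 11100100 → 3-byte char #6 = E4 BE B9.
Offset 18: leading byte 0xDA = 11011010 → 2-byte char #7 = DA 90.
Offset 20: leading byte 0xE2 = 11100010 → 3-byte char #8 = E2 97 8E.
Offset 23: leading byte 0xF0 = 11110000 → 4-byte char #9 = F0 9F 96 90.
Leading byte 0xF0 = 11110000 matches 11110xxx → 4-byte sequence.
Byte 1: 0xF0 = 11110000, payload 000 (3 bits).
Byte 2: 0x9F = 10011111 (10xxxxxx ✓), payload 011111.
Byte 3: 0x96 = 10010110 (10xxxxxx ✓), payload 010110.
Byte 4: 0x90 = 10010000 (10xxxxxx ✓), payload 010000.
Concatenate: 000011111010110010000 = 0x1F590 (21 bits → U+1F590).

U+1F590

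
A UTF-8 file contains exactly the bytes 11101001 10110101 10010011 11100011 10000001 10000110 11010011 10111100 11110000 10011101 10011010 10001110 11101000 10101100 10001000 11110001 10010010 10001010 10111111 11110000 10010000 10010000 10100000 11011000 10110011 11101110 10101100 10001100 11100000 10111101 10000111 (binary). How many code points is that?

Byte at offset 0: 0xE9 = 11101001 → 3-byte char (#1). Advance 3.
Byte at offset 3: 0xE3 = 11100011 → 3-byte char (#2). Advance 3.
Byte at offset 6: 0xD3 = 11010011 → 2-byte char (#3). Advance 2.
Byte at offset 8: 0xF0 = 11110000 → 4-byte char (#4). Advance 4.
Byte at offset 12: 0xE8 = 11101000 → 3-byte char (#5). Advance 3.
Byte at offset 15: 0xF1 = 11110001 → 4-byte char (#6). Advance 4.
Byte at offset 19: 0xF0 = 11110000 → 4-byte char (#7). Advance 4.
Byte at offset 23: 0xD8 = 11011000 → 2-byte char (#8). Advance 2.
Byte at offset 25: 0xEE = 11101110 → 3-byte char (#9). Advance 3.
Byte at offset 28: 0xE0 = 11100000 → 3-byte char (#10). Advance 3.
Reached end at offset 31 after 10 code points.

10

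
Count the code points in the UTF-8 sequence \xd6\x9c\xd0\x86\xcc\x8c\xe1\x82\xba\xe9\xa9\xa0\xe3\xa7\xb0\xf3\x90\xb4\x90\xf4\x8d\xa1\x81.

8

Byte at offset 0: 0xD6 = 11010110 → 2-byte char (#1). Advance 2.
Byte at offset 2: 0xD0 = 11010000 → 2-byte char (#2). Advance 2.
Byte at offset 4: 0xCC = 11001100 → 2-byte char (#3). Advance 2.
Byte at offset 6: 0xE1 = 11100001 → 3-byte char (#4). Advance 3.
Byte at offset 9: 0xE9 = 11101001 → 3-byte char (#5). Advance 3.
Byte at offset 12: 0xE3 = 11100011 → 3-byte char (#6). Advance 3.
Byte at offset 15: 0xF3 = 11110011 → 4-byte char (#7). Advance 4.
Byte at offset 19: 0xF4 = 11110100 → 4-byte char (#8). Advance 4.
Reached end at offset 23 after 8 code points.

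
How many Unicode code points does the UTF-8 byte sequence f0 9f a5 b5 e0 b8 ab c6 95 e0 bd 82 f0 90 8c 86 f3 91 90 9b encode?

Byte at offset 0: 0xF0 = 11110000 → 4-byte char (#1). Advance 4.
Byte at offset 4: 0xE0 = 11100000 → 3-byte char (#2). Advance 3.
Byte at offset 7: 0xC6 = 11000110 → 2-byte char (#3). Advance 2.
Byte at offset 9: 0xE0 = 11100000 → 3-byte char (#4). Advance 3.
Byte at offset 12: 0xF0 = 11110000 → 4-byte char (#5). Advance 4.
Byte at offset 16: 0xF3 = 11110011 → 4-byte char (#6). Advance 4.
Reached end at offset 20 after 6 code points.

6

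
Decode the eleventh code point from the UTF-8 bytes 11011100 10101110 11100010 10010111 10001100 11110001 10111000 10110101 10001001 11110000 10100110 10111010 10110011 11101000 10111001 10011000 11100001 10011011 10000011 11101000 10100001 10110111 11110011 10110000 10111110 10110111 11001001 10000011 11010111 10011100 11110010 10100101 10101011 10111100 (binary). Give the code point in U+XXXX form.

U+A5AFC

Offset 0: leading byte 0xDC = 11011100 → 2-byte char #1 = DC AE.
Offset 2: leading byte 0xE2 = 11100010 → 3-byte char #2 = E2 97 8C.
Offset 5: leading byte 0xF1 = 11110001 → 4-byte char #3 = F1 B8 B5 89.
Offset 9: leading byte 0xF0 = 11110000 → 4-byte char #4 = F0 A6 BA B3.
Offset 13: leading byte 0xE8 = 11101000 → 3-byte char #5 = E8 B9 98.
Offset 16: leading byte 0xE1 = 11100001 → 3-byte char #6 = E1 9B 83.
Offset 19: leading byte 0xE8 = 11101000 → 3-byte char #7 = E8 A1 B7.
Offset 22: leading byte 0xF3 = 11110011 → 4-byte char #8 = F3 B0 BE B7.
Offset 26: leading byte 0xC9 = 11001001 → 2-byte char #9 = C9 83.
Offset 28: leading byte 0xD7 = 11010111 → 2-byte char #10 = D7 9C.
Offset 30: leading byte 0xF2 = 11110010 → 4-byte char #11 = F2 A5 AB BC.
Leading byte 0xF2 = 11110010 matches 11110xxx → 4-byte sequence.
Byte 1: 0xF2 = 11110010, payload 010 (3 bits).
Byte 2: 0xA5 = 10100101 (10xxxxxx ✓), payload 100101.
Byte 3: 0xAB = 10101011 (10xxxxxx ✓), payload 101011.
Byte 4: 0xBC = 10111100 (10xxxxxx ✓), payload 111100.
Concatenate: 010100101101011111100 = 0xA5AFC (21 bits → U+A5AFC).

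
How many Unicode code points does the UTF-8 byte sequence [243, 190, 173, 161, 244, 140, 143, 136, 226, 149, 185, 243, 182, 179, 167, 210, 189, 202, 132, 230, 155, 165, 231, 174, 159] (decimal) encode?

Byte at offset 0: 0xF3 = 11110011 → 4-byte char (#1). Advance 4.
Byte at offset 4: 0xF4 = 11110100 → 4-byte char (#2). Advance 4.
Byte at offset 8: 0xE2 = 11100010 → 3-byte char (#3). Advance 3.
Byte at offset 11: 0xF3 = 11110011 → 4-byte char (#4). Advance 4.
Byte at offset 15: 0xD2 = 11010010 → 2-byte char (#5). Advance 2.
Byte at offset 17: 0xCA = 11001010 → 2-byte char (#6). Advance 2.
Byte at offset 19: 0xE6 = 11100110 → 3-byte char (#7). Advance 3.
Byte at offset 22: 0xE7 = 11100111 → 3-byte char (#8). Advance 3.
Reached end at offset 25 after 8 code points.

8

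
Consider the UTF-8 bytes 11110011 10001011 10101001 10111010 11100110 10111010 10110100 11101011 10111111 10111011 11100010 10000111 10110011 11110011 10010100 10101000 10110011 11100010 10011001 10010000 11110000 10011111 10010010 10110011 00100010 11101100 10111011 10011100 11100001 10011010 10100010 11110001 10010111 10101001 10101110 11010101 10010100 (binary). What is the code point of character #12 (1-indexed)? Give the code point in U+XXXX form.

U+0554

Offset 0: leading byte 0xF3 = 11110011 → 4-byte char #1 = F3 8B A9 BA.
Offset 4: leading byte 0xE6 = 11100110 → 3-byte char #2 = E6 BA B4.
Offset 7: leading byte 0xEB = 11101011 → 3-byte char #3 = EB BF BB.
Offset 10: leading byte 0xE2 = 11100010 → 3-byte char #4 = E2 87 B3.
Offset 13: leading byte 0xF3 = 11110011 → 4-byte char #5 = F3 94 A8 B3.
Offset 17: leading byte 0xE2 = 11100010 → 3-byte char #6 = E2 99 90.
Offset 20: leading byte 0xF0 = 11110000 → 4-byte char #7 = F0 9F 92 B3.
Offset 24: leading byte 0x22 = 00100010 → 1-byte char #8 = 22.
Offset 25: leading byte 0xEC = 11101100 → 3-byte char #9 = EC BB 9C.
Offset 28: leading byte 0xE1 = 11100001 → 3-byte char #10 = E1 9A A2.
Offset 31: leading byte 0xF1 = 11110001 → 4-byte char #11 = F1 97 A9 AE.
Offset 35: leading byte 0xD5 = 11010101 → 2-byte char #12 = D5 94.
Leading byte 0xD5 = 11010101 matches 110xxxxx → 2-byte sequence.
Byte 1: 0xD5 = 11010101, payload 10101 (5 bits).
Byte 2: 0x94 = 10010100 (10xxxxxx ✓), payload 010100.
Concatenate: 10101010100 = 0x554 (11 bits → U+0554).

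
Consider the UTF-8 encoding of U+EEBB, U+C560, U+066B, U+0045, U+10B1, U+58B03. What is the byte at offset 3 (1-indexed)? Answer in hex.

1-indexed offset 3 is 0-indexed offset 2.
U+EEBB → 3-byte form EE BA BB at offsets 0–2.
Offset 2 falls in char 1's range; it's byte 3 of EE BA BB = 0xBB.

0xBB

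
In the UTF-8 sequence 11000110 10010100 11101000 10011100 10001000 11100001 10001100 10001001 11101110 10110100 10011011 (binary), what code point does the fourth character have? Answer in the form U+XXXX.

U+ED1B

Offset 0: leading byte 0xC6 = 11000110 → 2-byte char #1 = C6 94.
Offset 2: leading byte 0xE8 = 11101000 → 3-byte char #2 = E8 9C 88.
Offset 5: leading byte 0xE1 = 11100001 → 3-byte char #3 = E1 8C 89.
Offset 8: leading byte 0xEE = 11101110 → 3-byte char #4 = EE B4 9B.
Leading byte 0xEE = 11101110 matches 1110xxxx → 3-byte sequence.
Byte 1: 0xEE = 11101110, payload 1110 (4 bits).
Byte 2: 0xB4 = 10110100 (10xxxxxx ✓), payload 110100.
Byte 3: 0x9B = 10011011 (10xxxxxx ✓), payload 011011.
Concatenate: 1110110100011011 = 0xED1B (16 bits → U+ED1B).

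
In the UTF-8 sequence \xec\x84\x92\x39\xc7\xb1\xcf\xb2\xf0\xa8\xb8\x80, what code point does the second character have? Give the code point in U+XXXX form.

U+0039

Offset 0: leading byte 0xEC = 11101100 → 3-byte char #1 = EC 84 92.
Offset 3: leading byte 0x39 = 00111001 → 1-byte char #2 = 39.
Leading byte 0x39 = 00111001 matches 0xxxxxxx → 1-byte sequence.
Byte 1: 0x39 = 00111001, payload 0111001 (7 bits).
Concatenate: 0111001 = 0x39 (7 bits → U+0039).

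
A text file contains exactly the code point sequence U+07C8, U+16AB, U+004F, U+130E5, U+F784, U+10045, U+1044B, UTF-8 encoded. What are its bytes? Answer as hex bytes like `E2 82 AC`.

DF 88 E1 9A AB 4F F0 93 83 A5 EF 9E 84 F0 90 81 85 F0 90 91 8B

U+07C8: 2-byte form → DF 88.
U+16AB: 3-byte form → E1 9A AB.
U+004F: 1-byte form → 4F.
U+130E5: 4-byte form → F0 93 83 A5.
U+F784: 3-byte form → EF 9E 84.
U+10045: 4-byte form → F0 90 81 85.
U+1044B: 4-byte form → F0 90 91 8B.
Concatenated (21 bytes): DF 88 E1 9A AB 4F F0 93 83 A5 EF 9E 84 F0 90 81 85 F0 90 91 8B.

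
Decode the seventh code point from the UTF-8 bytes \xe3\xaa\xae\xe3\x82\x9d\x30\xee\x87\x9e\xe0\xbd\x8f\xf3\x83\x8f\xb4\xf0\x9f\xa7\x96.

Offset 0: leading byte 0xE3 = 11100011 → 3-byte char #1 = E3 AA AE.
Offset 3: leading byte 0xE3 = 11100011 → 3-byte char #2 = E3 82 9D.
Offset 6: leading byte 0x30 = 00110000 → 1-byte char #3 = 30.
Offset 7: leading byte 0xEE = 11101110 → 3-byte char #4 = EE 87 9E.
Offset 10: leading byte 0xE0 = 11100000 → 3-byte char #5 = E0 BD 8F.
Offset 13: leading byte 0xF3 = 11110011 → 4-byte char #6 = F3 83 8F B4.
Offset 17: leading byte 0xF0 = 11110000 → 4-byte char #7 = F0 9F A7 96.
Leading byte 0xF0 = 11110000 matches 11110xxx → 4-byte sequence.
Byte 1: 0xF0 = 11110000, payload 000 (3 bits).
Byte 2: 0x9F = 10011111 (10xxxxxx ✓), payload 011111.
Byte 3: 0xA7 = 10100111 (10xxxxxx ✓), payload 100111.
Byte 4: 0x96 = 10010110 (10xxxxxx ✓), payload 010110.
Concatenate: 000011111100111010110 = 0x1F9D6 (21 bits → U+1F9D6).

U+1F9D6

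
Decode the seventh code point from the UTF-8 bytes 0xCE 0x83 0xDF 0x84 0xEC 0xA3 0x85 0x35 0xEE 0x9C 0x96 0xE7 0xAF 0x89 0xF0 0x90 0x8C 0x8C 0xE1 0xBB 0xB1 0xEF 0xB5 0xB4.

U+1030C

Offset 0: leading byte 0xCE = 11001110 → 2-byte char #1 = CE 83.
Offset 2: leading byte 0xDF = 11011111 → 2-byte char #2 = DF 84.
Offset 4: leading byte 0xEC = 11101100 → 3-byte char #3 = EC A3 85.
Offset 7: leading byte 0x35 = 00110101 → 1-byte char #4 = 35.
Offset 8: leading byte 0xEE = 11101110 → 3-byte char #5 = EE 9C 96.
Offset 11: leading byte 0xE7 = 11100111 → 3-byte char #6 = E7 AF 89.
Offset 14: leading byte 0xF0 = 11110000 → 4-byte char #7 = F0 90 8C 8C.
Leading byte 0xF0 = 11110000 matches 11110xxx → 4-byte sequence.
Byte 1: 0xF0 = 11110000, payload 000 (3 bits).
Byte 2: 0x90 = 10010000 (10xxxxxx ✓), payload 010000.
Byte 3: 0x8C = 10001100 (10xxxxxx ✓), payload 001100.
Byte 4: 0x8C = 10001100 (10xxxxxx ✓), payload 001100.
Concatenate: 000010000001100001100 = 0x1030C (21 bits → U+1030C).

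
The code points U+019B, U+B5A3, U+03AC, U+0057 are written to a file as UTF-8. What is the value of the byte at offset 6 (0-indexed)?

0xAC

U+019B → 2-byte form C6 9B at offsets 0–1.
U+B5A3 → 3-byte form EB 96 A3 at offsets 2–4.
U+03AC → 2-byte form CE AC at offsets 5–6.
Offset 6 falls in char 3's range; it's byte 2 of CE AC = 0xAC.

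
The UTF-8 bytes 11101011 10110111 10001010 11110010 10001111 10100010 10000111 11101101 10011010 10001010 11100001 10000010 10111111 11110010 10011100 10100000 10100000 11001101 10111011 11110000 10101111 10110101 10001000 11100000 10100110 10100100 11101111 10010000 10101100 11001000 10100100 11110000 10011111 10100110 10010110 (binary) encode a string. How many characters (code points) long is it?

Byte at offset 0: 0xEB = 11101011 → 3-byte char (#1). Advance 3.
Byte at offset 3: 0xF2 = 11110010 → 4-byte char (#2). Advance 4.
Byte at offset 7: 0xED = 11101101 → 3-byte char (#3). Advance 3.
Byte at offset 10: 0xE1 = 11100001 → 3-byte char (#4). Advance 3.
Byte at offset 13: 0xF2 = 11110010 → 4-byte char (#5). Advance 4.
Byte at offset 17: 0xCD = 11001101 → 2-byte char (#6). Advance 2.
Byte at offset 19: 0xF0 = 11110000 → 4-byte char (#7). Advance 4.
Byte at offset 23: 0xE0 = 11100000 → 3-byte char (#8). Advance 3.
Byte at offset 26: 0xEF = 11101111 → 3-byte char (#9). Advance 3.
Byte at offset 29: 0xC8 = 11001000 → 2-byte char (#10). Advance 2.
Byte at offset 31: 0xF0 = 11110000 → 4-byte char (#11). Advance 4.
Reached end at offset 35 after 11 code points.

11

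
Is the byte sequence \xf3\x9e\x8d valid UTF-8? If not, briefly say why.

Leading byte 0xF3 = 11110011 → 4-byte form, but only 3 bytes are present.

invalid (sequence truncated)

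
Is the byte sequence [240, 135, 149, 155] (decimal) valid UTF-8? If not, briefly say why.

Leading byte 0xF0 = 11110000 → 4-byte form.
Continuation bytes all match 10xxxxxx. Payload decodes to 0x755B.
But 0x755B < 0x10000, the minimum for a 4-byte sequence — this is an overlong encoding.

invalid (overlong encoding)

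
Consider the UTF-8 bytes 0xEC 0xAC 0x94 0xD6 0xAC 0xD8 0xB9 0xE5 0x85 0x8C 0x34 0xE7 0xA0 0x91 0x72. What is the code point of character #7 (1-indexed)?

U+0072

Offset 0: leading byte 0xEC = 11101100 → 3-byte char #1 = EC AC 94.
Offset 3: leading byte 0xD6 = 11010110 → 2-byte char #2 = D6 AC.
Offset 5: leading byte 0xD8 = 11011000 → 2-byte char #3 = D8 B9.
Offset 7: leading byte 0xE5 = 11100101 → 3-byte char #4 = E5 85 8C.
Offset 10: leading byte 0x34 = 00110100 → 1-byte char #5 = 34.
Offset 11: leading byte 0xE7 = 11100111 → 3-byte char #6 = E7 A0 91.
Offset 14: leading byte 0x72 = 01110010 → 1-byte char #7 = 72.
Leading byte 0x72 = 01110010 matches 0xxxxxxx → 1-byte sequence.
Byte 1: 0x72 = 01110010, payload 1110010 (7 bits).
Concatenate: 1110010 = 0x72 (7 bits → U+0072).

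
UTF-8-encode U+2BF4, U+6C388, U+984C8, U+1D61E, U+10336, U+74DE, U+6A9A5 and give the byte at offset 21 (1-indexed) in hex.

0x93

1-indexed offset 21 is 0-indexed offset 20.
U+2BF4 → 3-byte form E2 AF B4 at offsets 0–2.
U+6C388 → 4-byte form F1 AC 8E 88 at offsets 3–6.
U+984C8 → 4-byte form F2 98 93 88 at offsets 7–10.
U+1D61E → 4-byte form F0 9D 98 9E at offsets 11–14.
U+10336 → 4-byte form F0 90 8C B6 at offsets 15–18.
U+74DE → 3-byte form E7 93 9E at offsets 19–21.
Offset 20 falls in char 6's range; it's byte 2 of E7 93 9E = 0x93.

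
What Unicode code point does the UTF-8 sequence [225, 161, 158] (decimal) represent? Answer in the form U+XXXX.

U+185E

Leading byte 0xE1 = 11100001 matches 1110xxxx → 3-byte sequence.
Byte 1: 0xE1 = 11100001, payload 0001 (4 bits).
Byte 2: 0xA1 = 10100001 (10xxxxxx ✓), payload 100001.
Byte 3: 0x9E = 10011110 (10xxxxxx ✓), payload 011110.
Concatenate: 0001100001011110 = 0x185E (16 bits → U+185E).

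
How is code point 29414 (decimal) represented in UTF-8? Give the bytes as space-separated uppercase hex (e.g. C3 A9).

E7 8B A6

U+72E6 = 0x72E6 = 29414 decimal. In range U+0800–U+FFFF → 3-byte form: 1110xxxx 10xxxxxx 10xxxxxx.
Binary (16 bits): 0111001011100110.
Split 4+6+6: 0111 | 001011 | 100110.
Byte 1: 11100111 = 0xE7.
Byte 2: 10001011 = 0x8B.
Byte 3: 10100110 = 0xA6.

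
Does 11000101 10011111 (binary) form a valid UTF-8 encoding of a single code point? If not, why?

Leading byte 0xC5 = 11000101 → 2-byte form.
Continuation bytes 0x9F=10011111 all match 10xxxxxx.
Decoded value 0x15F is ≥ 0x80 (shortest form) and not a surrogate.

valid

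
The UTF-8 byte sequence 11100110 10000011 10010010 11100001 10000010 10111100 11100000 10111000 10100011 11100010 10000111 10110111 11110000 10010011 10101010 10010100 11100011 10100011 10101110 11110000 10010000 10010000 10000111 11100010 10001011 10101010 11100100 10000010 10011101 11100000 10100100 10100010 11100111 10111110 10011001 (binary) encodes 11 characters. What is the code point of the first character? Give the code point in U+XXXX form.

Offset 0: leading byte 0xE6 = 11100110 → 3-byte char #1 = E6 83 92.
Leading byte 0xE6 = 11100110 matches 1110xxxx → 3-byte sequence.
Byte 1: 0xE6 = 11100110, payload 0110 (4 bits).
Byte 2: 0x83 = 10000011 (10xxxxxx ✓), payload 000011.
Byte 3: 0x92 = 10010010 (10xxxxxx ✓), payload 010010.
Concatenate: 0110000011010010 = 0x60D2 (16 bits → U+60D2).

U+60D2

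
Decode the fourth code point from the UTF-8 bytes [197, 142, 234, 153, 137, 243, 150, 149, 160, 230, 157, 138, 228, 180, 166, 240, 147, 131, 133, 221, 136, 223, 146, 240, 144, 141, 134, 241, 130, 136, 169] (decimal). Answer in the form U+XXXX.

Offset 0: leading byte 0xC5 = 11000101 → 2-byte char #1 = C5 8E.
Offset 2: leading byte 0xEA = 11101010 → 3-byte char #2 = EA 99 89.
Offset 5: leading byte 0xF3 = 11110011 → 4-byte char #3 = F3 96 95 A0.
Offset 9: leading byte 0xE6 = 11100110 → 3-byte char #4 = E6 9D 8A.
Leading byte 0xE6 = 11100110 matches 1110xxxx → 3-byte sequence.
Byte 1: 0xE6 = 11100110, payload 0110 (4 bits).
Byte 2: 0x9D = 10011101 (10xxxxxx ✓), payload 011101.
Byte 3: 0x8A = 10001010 (10xxxxxx ✓), payload 001010.
Concatenate: 0110011101001010 = 0x674A (16 bits → U+674A).

U+674A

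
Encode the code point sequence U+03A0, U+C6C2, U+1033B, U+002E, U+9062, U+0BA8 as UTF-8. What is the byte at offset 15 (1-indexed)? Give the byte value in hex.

0xAE

1-indexed offset 15 is 0-indexed offset 14.
U+03A0 → 2-byte form CE A0 at offsets 0–1.
U+C6C2 → 3-byte form EC 9B 82 at offsets 2–4.
U+1033B → 4-byte form F0 90 8C BB at offsets 5–8.
U+002E → 1-byte form 2E at offsets 9–9.
U+9062 → 3-byte form E9 81 A2 at offsets 10–12.
U+0BA8 → 3-byte form E0 AE A8 at offsets 13–15.
Offset 14 falls in char 6's range; it's byte 2 of E0 AE A8 = 0xAE.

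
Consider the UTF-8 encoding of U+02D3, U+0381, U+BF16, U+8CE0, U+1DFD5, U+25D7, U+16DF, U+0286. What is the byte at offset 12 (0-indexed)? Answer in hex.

0xBF

U+02D3 → 2-byte form CB 93 at offsets 0–1.
U+0381 → 2-byte form CE 81 at offsets 2–3.
U+BF16 → 3-byte form EB BC 96 at offsets 4–6.
U+8CE0 → 3-byte form E8 B3 A0 at offsets 7–9.
U+1DFD5 → 4-byte form F0 9D BF 95 at offsets 10–13.
Offset 12 falls in char 5's range; it's byte 3 of F0 9D BF 95 = 0xBF.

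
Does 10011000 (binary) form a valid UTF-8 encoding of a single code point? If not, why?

Byte 0x98 = 10011000 has the form 10xxxxxx — a continuation byte — but there is no preceding leading byte.

invalid (continuation byte with no leading byte)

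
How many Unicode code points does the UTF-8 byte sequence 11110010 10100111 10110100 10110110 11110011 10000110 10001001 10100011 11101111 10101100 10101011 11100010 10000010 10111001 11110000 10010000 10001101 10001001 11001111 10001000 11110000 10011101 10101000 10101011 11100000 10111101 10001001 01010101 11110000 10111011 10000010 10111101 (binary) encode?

10

Byte at offset 0: 0xF2 = 11110010 → 4-byte char (#1). Advance 4.
Byte at offset 4: 0xF3 = 11110011 → 4-byte char (#2). Advance 4.
Byte at offset 8: 0xEF = 11101111 → 3-byte char (#3). Advance 3.
Byte at offset 11: 0xE2 = 11100010 → 3-byte char (#4). Advance 3.
Byte at offset 14: 0xF0 = 11110000 → 4-byte char (#5). Advance 4.
Byte at offset 18: 0xCF = 11001111 → 2-byte char (#6). Advance 2.
Byte at offset 20: 0xF0 = 11110000 → 4-byte char (#7). Advance 4.
Byte at offset 24: 0xE0 = 11100000 → 3-byte char (#8). Advance 3.
Byte at offset 27: 0x55 = 01010101 → 1-byte char (#9). Advance 1.
Byte at offset 28: 0xF0 = 11110000 → 4-byte char (#10). Advance 4.
Reached end at offset 32 after 10 code points.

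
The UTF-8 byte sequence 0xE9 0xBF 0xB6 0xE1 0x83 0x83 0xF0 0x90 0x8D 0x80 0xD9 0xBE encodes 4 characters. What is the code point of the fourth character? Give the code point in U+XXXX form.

U+067E

Offset 0: leading byte 0xE9 = 11101001 → 3-byte char #1 = E9 BF B6.
Offset 3: leading byte 0xE1 = 11100001 → 3-byte char #2 = E1 83 83.
Offset 6: leading byte 0xF0 = 11110000 → 4-byte char #3 = F0 90 8D 80.
Offset 10: leading byte 0xD9 = 11011001 → 2-byte char #4 = D9 BE.
Leading byte 0xD9 = 11011001 matches 110xxxxx → 2-byte sequence.
Byte 1: 0xD9 = 11011001, payload 11001 (5 bits).
Byte 2: 0xBE = 10111110 (10xxxxxx ✓), payload 111110.
Concatenate: 11001111110 = 0x67E (11 bits → U+067E).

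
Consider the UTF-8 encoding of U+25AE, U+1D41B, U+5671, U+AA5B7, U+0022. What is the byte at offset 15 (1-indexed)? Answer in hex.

0x22

1-indexed offset 15 is 0-indexed offset 14.
U+25AE → 3-byte form E2 96 AE at offsets 0–2.
U+1D41B → 4-byte form F0 9D 90 9B at offsets 3–6.
U+5671 → 3-byte form E5 99 B1 at offsets 7–9.
U+AA5B7 → 4-byte form F2 AA 96 B7 at offsets 10–13.
U+0022 → 1-byte form 22 at offsets 14–14.
Offset 14 falls in char 5's range; it's byte 1 of 22 = 0x22.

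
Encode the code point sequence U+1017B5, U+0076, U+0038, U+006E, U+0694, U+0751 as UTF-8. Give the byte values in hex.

U+1017B5: 4-byte form → F4 81 9E B5.
U+0076: 1-byte form → 76.
U+0038: 1-byte form → 38.
U+006E: 1-byte form → 6E.
U+0694: 2-byte form → DA 94.
U+0751: 2-byte form → DD 91.
Concatenated (11 bytes): F4 81 9E B5 76 38 6E DA 94 DD 91.

F4 81 9E B5 76 38 6E DA 94 DD 91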